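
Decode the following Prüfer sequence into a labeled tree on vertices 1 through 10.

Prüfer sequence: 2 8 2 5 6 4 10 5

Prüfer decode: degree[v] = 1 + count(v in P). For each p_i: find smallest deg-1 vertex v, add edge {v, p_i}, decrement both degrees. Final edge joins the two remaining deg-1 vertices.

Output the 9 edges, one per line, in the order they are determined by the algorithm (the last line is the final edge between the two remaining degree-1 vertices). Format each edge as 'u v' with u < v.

Initial degrees: {1:1, 2:3, 3:1, 4:2, 5:3, 6:2, 7:1, 8:2, 9:1, 10:2}
Step 1: smallest deg-1 vertex = 1, p_1 = 2. Add edge {1,2}. Now deg[1]=0, deg[2]=2.
Step 2: smallest deg-1 vertex = 3, p_2 = 8. Add edge {3,8}. Now deg[3]=0, deg[8]=1.
Step 3: smallest deg-1 vertex = 7, p_3 = 2. Add edge {2,7}. Now deg[7]=0, deg[2]=1.
Step 4: smallest deg-1 vertex = 2, p_4 = 5. Add edge {2,5}. Now deg[2]=0, deg[5]=2.
Step 5: smallest deg-1 vertex = 8, p_5 = 6. Add edge {6,8}. Now deg[8]=0, deg[6]=1.
Step 6: smallest deg-1 vertex = 6, p_6 = 4. Add edge {4,6}. Now deg[6]=0, deg[4]=1.
Step 7: smallest deg-1 vertex = 4, p_7 = 10. Add edge {4,10}. Now deg[4]=0, deg[10]=1.
Step 8: smallest deg-1 vertex = 9, p_8 = 5. Add edge {5,9}. Now deg[9]=0, deg[5]=1.
Final: two remaining deg-1 vertices are 5, 10. Add edge {5,10}.

Answer: 1 2
3 8
2 7
2 5
6 8
4 6
4 10
5 9
5 10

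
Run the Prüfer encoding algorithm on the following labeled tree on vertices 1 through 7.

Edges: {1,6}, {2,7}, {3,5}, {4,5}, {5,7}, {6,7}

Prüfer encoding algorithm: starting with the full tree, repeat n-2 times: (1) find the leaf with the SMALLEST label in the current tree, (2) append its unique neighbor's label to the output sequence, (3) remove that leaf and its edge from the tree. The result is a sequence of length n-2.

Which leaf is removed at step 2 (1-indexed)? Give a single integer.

Step 1: current leaves = {1,2,3,4}. Remove leaf 1 (neighbor: 6).
Step 2: current leaves = {2,3,4,6}. Remove leaf 2 (neighbor: 7).

Answer: 2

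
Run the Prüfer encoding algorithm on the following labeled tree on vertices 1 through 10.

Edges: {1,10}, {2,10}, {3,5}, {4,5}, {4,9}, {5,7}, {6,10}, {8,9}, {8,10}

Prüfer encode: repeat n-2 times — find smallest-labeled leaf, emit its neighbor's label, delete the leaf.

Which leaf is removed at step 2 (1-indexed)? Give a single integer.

Answer: 2

Derivation:
Step 1: current leaves = {1,2,3,6,7}. Remove leaf 1 (neighbor: 10).
Step 2: current leaves = {2,3,6,7}. Remove leaf 2 (neighbor: 10).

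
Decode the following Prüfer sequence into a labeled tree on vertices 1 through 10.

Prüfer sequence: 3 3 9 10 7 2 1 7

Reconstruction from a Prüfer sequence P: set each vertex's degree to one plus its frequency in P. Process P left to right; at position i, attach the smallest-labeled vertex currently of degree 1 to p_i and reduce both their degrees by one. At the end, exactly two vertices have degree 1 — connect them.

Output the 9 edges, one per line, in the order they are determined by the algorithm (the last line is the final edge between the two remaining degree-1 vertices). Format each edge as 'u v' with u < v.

Answer: 3 4
3 5
3 9
6 10
7 8
2 9
1 2
1 7
7 10

Derivation:
Initial degrees: {1:2, 2:2, 3:3, 4:1, 5:1, 6:1, 7:3, 8:1, 9:2, 10:2}
Step 1: smallest deg-1 vertex = 4, p_1 = 3. Add edge {3,4}. Now deg[4]=0, deg[3]=2.
Step 2: smallest deg-1 vertex = 5, p_2 = 3. Add edge {3,5}. Now deg[5]=0, deg[3]=1.
Step 3: smallest deg-1 vertex = 3, p_3 = 9. Add edge {3,9}. Now deg[3]=0, deg[9]=1.
Step 4: smallest deg-1 vertex = 6, p_4 = 10. Add edge {6,10}. Now deg[6]=0, deg[10]=1.
Step 5: smallest deg-1 vertex = 8, p_5 = 7. Add edge {7,8}. Now deg[8]=0, deg[7]=2.
Step 6: smallest deg-1 vertex = 9, p_6 = 2. Add edge {2,9}. Now deg[9]=0, deg[2]=1.
Step 7: smallest deg-1 vertex = 2, p_7 = 1. Add edge {1,2}. Now deg[2]=0, deg[1]=1.
Step 8: smallest deg-1 vertex = 1, p_8 = 7. Add edge {1,7}. Now deg[1]=0, deg[7]=1.
Final: two remaining deg-1 vertices are 7, 10. Add edge {7,10}.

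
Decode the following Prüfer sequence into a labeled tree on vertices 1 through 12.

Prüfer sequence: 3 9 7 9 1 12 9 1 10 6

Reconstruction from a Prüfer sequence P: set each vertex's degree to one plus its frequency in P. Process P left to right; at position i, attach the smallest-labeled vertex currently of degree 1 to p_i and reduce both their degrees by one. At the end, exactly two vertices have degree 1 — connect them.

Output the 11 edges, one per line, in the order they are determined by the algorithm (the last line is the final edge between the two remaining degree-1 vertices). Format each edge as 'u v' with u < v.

Answer: 2 3
3 9
4 7
5 9
1 7
8 12
9 11
1 9
1 10
6 10
6 12

Derivation:
Initial degrees: {1:3, 2:1, 3:2, 4:1, 5:1, 6:2, 7:2, 8:1, 9:4, 10:2, 11:1, 12:2}
Step 1: smallest deg-1 vertex = 2, p_1 = 3. Add edge {2,3}. Now deg[2]=0, deg[3]=1.
Step 2: smallest deg-1 vertex = 3, p_2 = 9. Add edge {3,9}. Now deg[3]=0, deg[9]=3.
Step 3: smallest deg-1 vertex = 4, p_3 = 7. Add edge {4,7}. Now deg[4]=0, deg[7]=1.
Step 4: smallest deg-1 vertex = 5, p_4 = 9. Add edge {5,9}. Now deg[5]=0, deg[9]=2.
Step 5: smallest deg-1 vertex = 7, p_5 = 1. Add edge {1,7}. Now deg[7]=0, deg[1]=2.
Step 6: smallest deg-1 vertex = 8, p_6 = 12. Add edge {8,12}. Now deg[8]=0, deg[12]=1.
Step 7: smallest deg-1 vertex = 11, p_7 = 9. Add edge {9,11}. Now deg[11]=0, deg[9]=1.
Step 8: smallest deg-1 vertex = 9, p_8 = 1. Add edge {1,9}. Now deg[9]=0, deg[1]=1.
Step 9: smallest deg-1 vertex = 1, p_9 = 10. Add edge {1,10}. Now deg[1]=0, deg[10]=1.
Step 10: smallest deg-1 vertex = 10, p_10 = 6. Add edge {6,10}. Now deg[10]=0, deg[6]=1.
Final: two remaining deg-1 vertices are 6, 12. Add edge {6,12}.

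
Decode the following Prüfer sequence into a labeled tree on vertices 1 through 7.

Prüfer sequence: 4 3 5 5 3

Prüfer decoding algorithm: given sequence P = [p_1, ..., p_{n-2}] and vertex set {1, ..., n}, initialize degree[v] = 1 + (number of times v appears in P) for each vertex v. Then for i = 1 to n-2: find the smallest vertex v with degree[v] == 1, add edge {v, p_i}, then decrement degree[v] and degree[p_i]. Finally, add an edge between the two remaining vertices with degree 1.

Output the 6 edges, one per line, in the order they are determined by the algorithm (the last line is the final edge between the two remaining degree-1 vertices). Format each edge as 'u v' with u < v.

Answer: 1 4
2 3
4 5
5 6
3 5
3 7

Derivation:
Initial degrees: {1:1, 2:1, 3:3, 4:2, 5:3, 6:1, 7:1}
Step 1: smallest deg-1 vertex = 1, p_1 = 4. Add edge {1,4}. Now deg[1]=0, deg[4]=1.
Step 2: smallest deg-1 vertex = 2, p_2 = 3. Add edge {2,3}. Now deg[2]=0, deg[3]=2.
Step 3: smallest deg-1 vertex = 4, p_3 = 5. Add edge {4,5}. Now deg[4]=0, deg[5]=2.
Step 4: smallest deg-1 vertex = 6, p_4 = 5. Add edge {5,6}. Now deg[6]=0, deg[5]=1.
Step 5: smallest deg-1 vertex = 5, p_5 = 3. Add edge {3,5}. Now deg[5]=0, deg[3]=1.
Final: two remaining deg-1 vertices are 3, 7. Add edge {3,7}.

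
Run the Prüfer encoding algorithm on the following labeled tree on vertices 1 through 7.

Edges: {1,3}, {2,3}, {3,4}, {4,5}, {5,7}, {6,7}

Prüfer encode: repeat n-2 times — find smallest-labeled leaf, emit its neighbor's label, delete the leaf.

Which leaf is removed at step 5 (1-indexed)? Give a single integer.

Step 1: current leaves = {1,2,6}. Remove leaf 1 (neighbor: 3).
Step 2: current leaves = {2,6}. Remove leaf 2 (neighbor: 3).
Step 3: current leaves = {3,6}. Remove leaf 3 (neighbor: 4).
Step 4: current leaves = {4,6}. Remove leaf 4 (neighbor: 5).
Step 5: current leaves = {5,6}. Remove leaf 5 (neighbor: 7).

Answer: 5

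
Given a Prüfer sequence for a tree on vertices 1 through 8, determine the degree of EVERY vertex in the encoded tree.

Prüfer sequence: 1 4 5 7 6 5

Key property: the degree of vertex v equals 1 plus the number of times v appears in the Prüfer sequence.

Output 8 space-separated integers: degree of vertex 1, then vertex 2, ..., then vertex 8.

p_1 = 1: count[1] becomes 1
p_2 = 4: count[4] becomes 1
p_3 = 5: count[5] becomes 1
p_4 = 7: count[7] becomes 1
p_5 = 6: count[6] becomes 1
p_6 = 5: count[5] becomes 2
Degrees (1 + count): deg[1]=1+1=2, deg[2]=1+0=1, deg[3]=1+0=1, deg[4]=1+1=2, deg[5]=1+2=3, deg[6]=1+1=2, deg[7]=1+1=2, deg[8]=1+0=1

Answer: 2 1 1 2 3 2 2 1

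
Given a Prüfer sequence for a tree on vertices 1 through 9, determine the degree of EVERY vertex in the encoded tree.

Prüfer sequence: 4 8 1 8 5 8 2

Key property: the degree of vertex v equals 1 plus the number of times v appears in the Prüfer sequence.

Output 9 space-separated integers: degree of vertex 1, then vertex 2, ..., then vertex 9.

Answer: 2 2 1 2 2 1 1 4 1

Derivation:
p_1 = 4: count[4] becomes 1
p_2 = 8: count[8] becomes 1
p_3 = 1: count[1] becomes 1
p_4 = 8: count[8] becomes 2
p_5 = 5: count[5] becomes 1
p_6 = 8: count[8] becomes 3
p_7 = 2: count[2] becomes 1
Degrees (1 + count): deg[1]=1+1=2, deg[2]=1+1=2, deg[3]=1+0=1, deg[4]=1+1=2, deg[5]=1+1=2, deg[6]=1+0=1, deg[7]=1+0=1, deg[8]=1+3=4, deg[9]=1+0=1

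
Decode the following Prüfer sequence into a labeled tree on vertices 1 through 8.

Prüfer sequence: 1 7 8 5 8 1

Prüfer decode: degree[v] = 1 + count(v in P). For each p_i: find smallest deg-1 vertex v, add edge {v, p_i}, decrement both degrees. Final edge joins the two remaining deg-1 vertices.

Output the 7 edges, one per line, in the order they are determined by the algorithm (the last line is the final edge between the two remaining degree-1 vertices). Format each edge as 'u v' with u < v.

Initial degrees: {1:3, 2:1, 3:1, 4:1, 5:2, 6:1, 7:2, 8:3}
Step 1: smallest deg-1 vertex = 2, p_1 = 1. Add edge {1,2}. Now deg[2]=0, deg[1]=2.
Step 2: smallest deg-1 vertex = 3, p_2 = 7. Add edge {3,7}. Now deg[3]=0, deg[7]=1.
Step 3: smallest deg-1 vertex = 4, p_3 = 8. Add edge {4,8}. Now deg[4]=0, deg[8]=2.
Step 4: smallest deg-1 vertex = 6, p_4 = 5. Add edge {5,6}. Now deg[6]=0, deg[5]=1.
Step 5: smallest deg-1 vertex = 5, p_5 = 8. Add edge {5,8}. Now deg[5]=0, deg[8]=1.
Step 6: smallest deg-1 vertex = 7, p_6 = 1. Add edge {1,7}. Now deg[7]=0, deg[1]=1.
Final: two remaining deg-1 vertices are 1, 8. Add edge {1,8}.

Answer: 1 2
3 7
4 8
5 6
5 8
1 7
1 8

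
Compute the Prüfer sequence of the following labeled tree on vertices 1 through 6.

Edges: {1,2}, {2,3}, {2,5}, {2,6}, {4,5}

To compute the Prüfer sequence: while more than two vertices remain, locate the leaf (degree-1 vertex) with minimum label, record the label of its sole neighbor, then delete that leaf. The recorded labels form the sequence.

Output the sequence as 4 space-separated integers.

Step 1: leaves = {1,3,4,6}. Remove smallest leaf 1, emit neighbor 2.
Step 2: leaves = {3,4,6}. Remove smallest leaf 3, emit neighbor 2.
Step 3: leaves = {4,6}. Remove smallest leaf 4, emit neighbor 5.
Step 4: leaves = {5,6}. Remove smallest leaf 5, emit neighbor 2.
Done: 2 vertices remain (2, 6). Sequence = [2 2 5 2]

Answer: 2 2 5 2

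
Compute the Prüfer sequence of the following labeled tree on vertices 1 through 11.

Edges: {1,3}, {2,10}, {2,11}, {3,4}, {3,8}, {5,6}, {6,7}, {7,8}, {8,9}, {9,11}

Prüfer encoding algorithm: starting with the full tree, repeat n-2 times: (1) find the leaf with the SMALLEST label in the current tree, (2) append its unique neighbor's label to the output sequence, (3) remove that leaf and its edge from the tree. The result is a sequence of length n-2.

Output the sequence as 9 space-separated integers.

Answer: 3 3 8 6 7 8 9 11 2

Derivation:
Step 1: leaves = {1,4,5,10}. Remove smallest leaf 1, emit neighbor 3.
Step 2: leaves = {4,5,10}. Remove smallest leaf 4, emit neighbor 3.
Step 3: leaves = {3,5,10}. Remove smallest leaf 3, emit neighbor 8.
Step 4: leaves = {5,10}. Remove smallest leaf 5, emit neighbor 6.
Step 5: leaves = {6,10}. Remove smallest leaf 6, emit neighbor 7.
Step 6: leaves = {7,10}. Remove smallest leaf 7, emit neighbor 8.
Step 7: leaves = {8,10}. Remove smallest leaf 8, emit neighbor 9.
Step 8: leaves = {9,10}. Remove smallest leaf 9, emit neighbor 11.
Step 9: leaves = {10,11}. Remove smallest leaf 10, emit neighbor 2.
Done: 2 vertices remain (2, 11). Sequence = [3 3 8 6 7 8 9 11 2]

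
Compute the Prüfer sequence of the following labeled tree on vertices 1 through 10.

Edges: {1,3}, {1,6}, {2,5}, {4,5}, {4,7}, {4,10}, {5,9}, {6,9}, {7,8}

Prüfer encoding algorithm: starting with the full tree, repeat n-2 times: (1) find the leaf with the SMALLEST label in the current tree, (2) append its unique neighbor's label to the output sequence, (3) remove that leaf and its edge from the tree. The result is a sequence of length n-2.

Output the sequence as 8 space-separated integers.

Step 1: leaves = {2,3,8,10}. Remove smallest leaf 2, emit neighbor 5.
Step 2: leaves = {3,8,10}. Remove smallest leaf 3, emit neighbor 1.
Step 3: leaves = {1,8,10}. Remove smallest leaf 1, emit neighbor 6.
Step 4: leaves = {6,8,10}. Remove smallest leaf 6, emit neighbor 9.
Step 5: leaves = {8,9,10}. Remove smallest leaf 8, emit neighbor 7.
Step 6: leaves = {7,9,10}. Remove smallest leaf 7, emit neighbor 4.
Step 7: leaves = {9,10}. Remove smallest leaf 9, emit neighbor 5.
Step 8: leaves = {5,10}. Remove smallest leaf 5, emit neighbor 4.
Done: 2 vertices remain (4, 10). Sequence = [5 1 6 9 7 4 5 4]

Answer: 5 1 6 9 7 4 5 4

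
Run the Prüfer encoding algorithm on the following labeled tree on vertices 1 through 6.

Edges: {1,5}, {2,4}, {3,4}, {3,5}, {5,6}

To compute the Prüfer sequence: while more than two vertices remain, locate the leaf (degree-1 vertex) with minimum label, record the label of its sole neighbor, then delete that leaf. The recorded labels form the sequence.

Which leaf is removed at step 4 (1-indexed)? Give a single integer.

Answer: 3

Derivation:
Step 1: current leaves = {1,2,6}. Remove leaf 1 (neighbor: 5).
Step 2: current leaves = {2,6}. Remove leaf 2 (neighbor: 4).
Step 3: current leaves = {4,6}. Remove leaf 4 (neighbor: 3).
Step 4: current leaves = {3,6}. Remove leaf 3 (neighbor: 5).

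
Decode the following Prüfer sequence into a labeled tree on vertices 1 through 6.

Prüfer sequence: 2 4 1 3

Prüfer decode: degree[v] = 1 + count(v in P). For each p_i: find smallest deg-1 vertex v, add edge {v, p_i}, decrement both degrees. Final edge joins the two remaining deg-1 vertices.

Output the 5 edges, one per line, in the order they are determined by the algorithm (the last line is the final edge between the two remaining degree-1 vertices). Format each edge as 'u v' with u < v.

Initial degrees: {1:2, 2:2, 3:2, 4:2, 5:1, 6:1}
Step 1: smallest deg-1 vertex = 5, p_1 = 2. Add edge {2,5}. Now deg[5]=0, deg[2]=1.
Step 2: smallest deg-1 vertex = 2, p_2 = 4. Add edge {2,4}. Now deg[2]=0, deg[4]=1.
Step 3: smallest deg-1 vertex = 4, p_3 = 1. Add edge {1,4}. Now deg[4]=0, deg[1]=1.
Step 4: smallest deg-1 vertex = 1, p_4 = 3. Add edge {1,3}. Now deg[1]=0, deg[3]=1.
Final: two remaining deg-1 vertices are 3, 6. Add edge {3,6}.

Answer: 2 5
2 4
1 4
1 3
3 6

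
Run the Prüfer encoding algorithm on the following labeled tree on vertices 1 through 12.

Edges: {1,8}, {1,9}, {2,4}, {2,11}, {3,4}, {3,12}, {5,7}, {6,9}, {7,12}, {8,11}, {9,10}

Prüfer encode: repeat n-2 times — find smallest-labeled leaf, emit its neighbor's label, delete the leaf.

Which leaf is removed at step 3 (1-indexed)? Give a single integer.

Step 1: current leaves = {5,6,10}. Remove leaf 5 (neighbor: 7).
Step 2: current leaves = {6,7,10}. Remove leaf 6 (neighbor: 9).
Step 3: current leaves = {7,10}. Remove leaf 7 (neighbor: 12).

Answer: 7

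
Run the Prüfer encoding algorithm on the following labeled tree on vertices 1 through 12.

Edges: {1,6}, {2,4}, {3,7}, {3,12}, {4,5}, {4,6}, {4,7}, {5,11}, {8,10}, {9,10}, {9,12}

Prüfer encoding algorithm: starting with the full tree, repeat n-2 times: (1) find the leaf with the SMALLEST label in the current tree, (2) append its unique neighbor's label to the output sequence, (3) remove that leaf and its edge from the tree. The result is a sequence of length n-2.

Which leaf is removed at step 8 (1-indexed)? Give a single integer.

Step 1: current leaves = {1,2,8,11}. Remove leaf 1 (neighbor: 6).
Step 2: current leaves = {2,6,8,11}. Remove leaf 2 (neighbor: 4).
Step 3: current leaves = {6,8,11}. Remove leaf 6 (neighbor: 4).
Step 4: current leaves = {8,11}. Remove leaf 8 (neighbor: 10).
Step 5: current leaves = {10,11}. Remove leaf 10 (neighbor: 9).
Step 6: current leaves = {9,11}. Remove leaf 9 (neighbor: 12).
Step 7: current leaves = {11,12}. Remove leaf 11 (neighbor: 5).
Step 8: current leaves = {5,12}. Remove leaf 5 (neighbor: 4).

Answer: 5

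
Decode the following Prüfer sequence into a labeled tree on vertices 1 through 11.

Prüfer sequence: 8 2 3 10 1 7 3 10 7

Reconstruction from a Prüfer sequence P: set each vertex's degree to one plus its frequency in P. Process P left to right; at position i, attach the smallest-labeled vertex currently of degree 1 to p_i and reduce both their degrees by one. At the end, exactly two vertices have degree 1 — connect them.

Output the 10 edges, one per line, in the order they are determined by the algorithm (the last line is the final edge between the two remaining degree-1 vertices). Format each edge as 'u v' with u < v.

Initial degrees: {1:2, 2:2, 3:3, 4:1, 5:1, 6:1, 7:3, 8:2, 9:1, 10:3, 11:1}
Step 1: smallest deg-1 vertex = 4, p_1 = 8. Add edge {4,8}. Now deg[4]=0, deg[8]=1.
Step 2: smallest deg-1 vertex = 5, p_2 = 2. Add edge {2,5}. Now deg[5]=0, deg[2]=1.
Step 3: smallest deg-1 vertex = 2, p_3 = 3. Add edge {2,3}. Now deg[2]=0, deg[3]=2.
Step 4: smallest deg-1 vertex = 6, p_4 = 10. Add edge {6,10}. Now deg[6]=0, deg[10]=2.
Step 5: smallest deg-1 vertex = 8, p_5 = 1. Add edge {1,8}. Now deg[8]=0, deg[1]=1.
Step 6: smallest deg-1 vertex = 1, p_6 = 7. Add edge {1,7}. Now deg[1]=0, deg[7]=2.
Step 7: smallest deg-1 vertex = 9, p_7 = 3. Add edge {3,9}. Now deg[9]=0, deg[3]=1.
Step 8: smallest deg-1 vertex = 3, p_8 = 10. Add edge {3,10}. Now deg[3]=0, deg[10]=1.
Step 9: smallest deg-1 vertex = 10, p_9 = 7. Add edge {7,10}. Now deg[10]=0, deg[7]=1.
Final: two remaining deg-1 vertices are 7, 11. Add edge {7,11}.

Answer: 4 8
2 5
2 3
6 10
1 8
1 7
3 9
3 10
7 10
7 11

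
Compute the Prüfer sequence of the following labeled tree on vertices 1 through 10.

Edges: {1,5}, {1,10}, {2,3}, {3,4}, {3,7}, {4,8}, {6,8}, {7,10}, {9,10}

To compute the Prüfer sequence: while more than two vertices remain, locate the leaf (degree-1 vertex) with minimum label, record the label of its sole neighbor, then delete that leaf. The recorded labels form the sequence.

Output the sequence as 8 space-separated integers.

Step 1: leaves = {2,5,6,9}. Remove smallest leaf 2, emit neighbor 3.
Step 2: leaves = {5,6,9}. Remove smallest leaf 5, emit neighbor 1.
Step 3: leaves = {1,6,9}. Remove smallest leaf 1, emit neighbor 10.
Step 4: leaves = {6,9}. Remove smallest leaf 6, emit neighbor 8.
Step 5: leaves = {8,9}. Remove smallest leaf 8, emit neighbor 4.
Step 6: leaves = {4,9}. Remove smallest leaf 4, emit neighbor 3.
Step 7: leaves = {3,9}. Remove smallest leaf 3, emit neighbor 7.
Step 8: leaves = {7,9}. Remove smallest leaf 7, emit neighbor 10.
Done: 2 vertices remain (9, 10). Sequence = [3 1 10 8 4 3 7 10]

Answer: 3 1 10 8 4 3 7 10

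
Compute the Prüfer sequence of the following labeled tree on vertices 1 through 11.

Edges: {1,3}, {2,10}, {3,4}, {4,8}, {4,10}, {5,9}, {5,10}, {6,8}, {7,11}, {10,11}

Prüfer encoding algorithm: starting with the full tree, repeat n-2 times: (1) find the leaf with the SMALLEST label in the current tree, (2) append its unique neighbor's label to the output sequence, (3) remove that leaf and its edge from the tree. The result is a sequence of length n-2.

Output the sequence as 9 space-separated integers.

Answer: 3 10 4 8 11 4 10 5 10

Derivation:
Step 1: leaves = {1,2,6,7,9}. Remove smallest leaf 1, emit neighbor 3.
Step 2: leaves = {2,3,6,7,9}. Remove smallest leaf 2, emit neighbor 10.
Step 3: leaves = {3,6,7,9}. Remove smallest leaf 3, emit neighbor 4.
Step 4: leaves = {6,7,9}. Remove smallest leaf 6, emit neighbor 8.
Step 5: leaves = {7,8,9}. Remove smallest leaf 7, emit neighbor 11.
Step 6: leaves = {8,9,11}. Remove smallest leaf 8, emit neighbor 4.
Step 7: leaves = {4,9,11}. Remove smallest leaf 4, emit neighbor 10.
Step 8: leaves = {9,11}. Remove smallest leaf 9, emit neighbor 5.
Step 9: leaves = {5,11}. Remove smallest leaf 5, emit neighbor 10.
Done: 2 vertices remain (10, 11). Sequence = [3 10 4 8 11 4 10 5 10]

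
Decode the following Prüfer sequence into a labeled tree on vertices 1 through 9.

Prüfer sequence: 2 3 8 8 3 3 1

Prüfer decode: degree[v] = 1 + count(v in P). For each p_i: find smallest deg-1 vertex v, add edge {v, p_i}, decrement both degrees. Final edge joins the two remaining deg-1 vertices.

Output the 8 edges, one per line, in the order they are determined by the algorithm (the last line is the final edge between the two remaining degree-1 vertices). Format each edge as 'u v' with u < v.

Initial degrees: {1:2, 2:2, 3:4, 4:1, 5:1, 6:1, 7:1, 8:3, 9:1}
Step 1: smallest deg-1 vertex = 4, p_1 = 2. Add edge {2,4}. Now deg[4]=0, deg[2]=1.
Step 2: smallest deg-1 vertex = 2, p_2 = 3. Add edge {2,3}. Now deg[2]=0, deg[3]=3.
Step 3: smallest deg-1 vertex = 5, p_3 = 8. Add edge {5,8}. Now deg[5]=0, deg[8]=2.
Step 4: smallest deg-1 vertex = 6, p_4 = 8. Add edge {6,8}. Now deg[6]=0, deg[8]=1.
Step 5: smallest deg-1 vertex = 7, p_5 = 3. Add edge {3,7}. Now deg[7]=0, deg[3]=2.
Step 6: smallest deg-1 vertex = 8, p_6 = 3. Add edge {3,8}. Now deg[8]=0, deg[3]=1.
Step 7: smallest deg-1 vertex = 3, p_7 = 1. Add edge {1,3}. Now deg[3]=0, deg[1]=1.
Final: two remaining deg-1 vertices are 1, 9. Add edge {1,9}.

Answer: 2 4
2 3
5 8
6 8
3 7
3 8
1 3
1 9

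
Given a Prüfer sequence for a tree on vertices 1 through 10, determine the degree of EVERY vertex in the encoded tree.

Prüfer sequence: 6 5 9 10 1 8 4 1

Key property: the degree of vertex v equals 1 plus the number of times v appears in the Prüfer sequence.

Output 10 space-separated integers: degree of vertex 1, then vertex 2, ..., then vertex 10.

Answer: 3 1 1 2 2 2 1 2 2 2

Derivation:
p_1 = 6: count[6] becomes 1
p_2 = 5: count[5] becomes 1
p_3 = 9: count[9] becomes 1
p_4 = 10: count[10] becomes 1
p_5 = 1: count[1] becomes 1
p_6 = 8: count[8] becomes 1
p_7 = 4: count[4] becomes 1
p_8 = 1: count[1] becomes 2
Degrees (1 + count): deg[1]=1+2=3, deg[2]=1+0=1, deg[3]=1+0=1, deg[4]=1+1=2, deg[5]=1+1=2, deg[6]=1+1=2, deg[7]=1+0=1, deg[8]=1+1=2, deg[9]=1+1=2, deg[10]=1+1=2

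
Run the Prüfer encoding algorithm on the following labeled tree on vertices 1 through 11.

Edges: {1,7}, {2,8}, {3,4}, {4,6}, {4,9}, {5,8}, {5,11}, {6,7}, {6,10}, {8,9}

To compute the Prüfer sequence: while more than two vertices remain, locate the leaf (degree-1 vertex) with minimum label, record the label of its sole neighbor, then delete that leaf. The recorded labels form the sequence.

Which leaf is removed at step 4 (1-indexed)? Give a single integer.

Step 1: current leaves = {1,2,3,10,11}. Remove leaf 1 (neighbor: 7).
Step 2: current leaves = {2,3,7,10,11}. Remove leaf 2 (neighbor: 8).
Step 3: current leaves = {3,7,10,11}. Remove leaf 3 (neighbor: 4).
Step 4: current leaves = {7,10,11}. Remove leaf 7 (neighbor: 6).

Answer: 7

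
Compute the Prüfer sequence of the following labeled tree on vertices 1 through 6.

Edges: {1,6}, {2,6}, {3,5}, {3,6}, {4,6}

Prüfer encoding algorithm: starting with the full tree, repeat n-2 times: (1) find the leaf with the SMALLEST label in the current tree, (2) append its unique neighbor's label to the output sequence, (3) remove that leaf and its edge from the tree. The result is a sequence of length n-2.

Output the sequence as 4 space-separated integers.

Step 1: leaves = {1,2,4,5}. Remove smallest leaf 1, emit neighbor 6.
Step 2: leaves = {2,4,5}. Remove smallest leaf 2, emit neighbor 6.
Step 3: leaves = {4,5}. Remove smallest leaf 4, emit neighbor 6.
Step 4: leaves = {5,6}. Remove smallest leaf 5, emit neighbor 3.
Done: 2 vertices remain (3, 6). Sequence = [6 6 6 3]

Answer: 6 6 6 3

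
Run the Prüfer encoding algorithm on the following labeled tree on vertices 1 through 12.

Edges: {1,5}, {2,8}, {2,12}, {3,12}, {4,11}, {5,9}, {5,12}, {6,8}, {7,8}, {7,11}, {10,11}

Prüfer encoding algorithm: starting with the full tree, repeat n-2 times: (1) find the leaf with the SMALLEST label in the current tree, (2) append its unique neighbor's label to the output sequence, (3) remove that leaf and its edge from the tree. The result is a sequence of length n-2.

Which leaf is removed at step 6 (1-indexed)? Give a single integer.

Answer: 5

Derivation:
Step 1: current leaves = {1,3,4,6,9,10}. Remove leaf 1 (neighbor: 5).
Step 2: current leaves = {3,4,6,9,10}. Remove leaf 3 (neighbor: 12).
Step 3: current leaves = {4,6,9,10}. Remove leaf 4 (neighbor: 11).
Step 4: current leaves = {6,9,10}. Remove leaf 6 (neighbor: 8).
Step 5: current leaves = {9,10}. Remove leaf 9 (neighbor: 5).
Step 6: current leaves = {5,10}. Remove leaf 5 (neighbor: 12).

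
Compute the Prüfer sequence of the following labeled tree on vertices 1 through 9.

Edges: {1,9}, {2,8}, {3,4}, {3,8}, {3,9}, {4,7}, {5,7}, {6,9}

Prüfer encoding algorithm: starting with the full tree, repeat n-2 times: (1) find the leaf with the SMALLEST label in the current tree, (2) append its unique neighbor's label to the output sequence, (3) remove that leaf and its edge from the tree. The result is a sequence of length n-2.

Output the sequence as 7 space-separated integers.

Answer: 9 8 7 9 4 3 3

Derivation:
Step 1: leaves = {1,2,5,6}. Remove smallest leaf 1, emit neighbor 9.
Step 2: leaves = {2,5,6}. Remove smallest leaf 2, emit neighbor 8.
Step 3: leaves = {5,6,8}. Remove smallest leaf 5, emit neighbor 7.
Step 4: leaves = {6,7,8}. Remove smallest leaf 6, emit neighbor 9.
Step 5: leaves = {7,8,9}. Remove smallest leaf 7, emit neighbor 4.
Step 6: leaves = {4,8,9}. Remove smallest leaf 4, emit neighbor 3.
Step 7: leaves = {8,9}. Remove smallest leaf 8, emit neighbor 3.
Done: 2 vertices remain (3, 9). Sequence = [9 8 7 9 4 3 3]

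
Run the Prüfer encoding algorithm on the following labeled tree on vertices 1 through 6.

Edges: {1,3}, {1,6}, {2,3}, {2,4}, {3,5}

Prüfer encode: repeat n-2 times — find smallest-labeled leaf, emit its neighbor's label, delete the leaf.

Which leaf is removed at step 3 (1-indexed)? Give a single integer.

Step 1: current leaves = {4,5,6}. Remove leaf 4 (neighbor: 2).
Step 2: current leaves = {2,5,6}. Remove leaf 2 (neighbor: 3).
Step 3: current leaves = {5,6}. Remove leaf 5 (neighbor: 3).

Answer: 5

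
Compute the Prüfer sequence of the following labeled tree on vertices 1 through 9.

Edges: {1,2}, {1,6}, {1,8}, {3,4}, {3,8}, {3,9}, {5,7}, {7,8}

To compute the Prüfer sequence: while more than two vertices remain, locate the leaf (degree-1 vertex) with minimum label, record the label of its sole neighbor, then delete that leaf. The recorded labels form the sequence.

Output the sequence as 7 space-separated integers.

Answer: 1 3 7 1 8 8 3

Derivation:
Step 1: leaves = {2,4,5,6,9}. Remove smallest leaf 2, emit neighbor 1.
Step 2: leaves = {4,5,6,9}. Remove smallest leaf 4, emit neighbor 3.
Step 3: leaves = {5,6,9}. Remove smallest leaf 5, emit neighbor 7.
Step 4: leaves = {6,7,9}. Remove smallest leaf 6, emit neighbor 1.
Step 5: leaves = {1,7,9}. Remove smallest leaf 1, emit neighbor 8.
Step 6: leaves = {7,9}. Remove smallest leaf 7, emit neighbor 8.
Step 7: leaves = {8,9}. Remove smallest leaf 8, emit neighbor 3.
Done: 2 vertices remain (3, 9). Sequence = [1 3 7 1 8 8 3]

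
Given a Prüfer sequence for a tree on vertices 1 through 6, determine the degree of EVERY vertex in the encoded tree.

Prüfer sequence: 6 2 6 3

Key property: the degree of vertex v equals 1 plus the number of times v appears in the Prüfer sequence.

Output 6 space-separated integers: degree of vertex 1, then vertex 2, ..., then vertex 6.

p_1 = 6: count[6] becomes 1
p_2 = 2: count[2] becomes 1
p_3 = 6: count[6] becomes 2
p_4 = 3: count[3] becomes 1
Degrees (1 + count): deg[1]=1+0=1, deg[2]=1+1=2, deg[3]=1+1=2, deg[4]=1+0=1, deg[5]=1+0=1, deg[6]=1+2=3

Answer: 1 2 2 1 1 3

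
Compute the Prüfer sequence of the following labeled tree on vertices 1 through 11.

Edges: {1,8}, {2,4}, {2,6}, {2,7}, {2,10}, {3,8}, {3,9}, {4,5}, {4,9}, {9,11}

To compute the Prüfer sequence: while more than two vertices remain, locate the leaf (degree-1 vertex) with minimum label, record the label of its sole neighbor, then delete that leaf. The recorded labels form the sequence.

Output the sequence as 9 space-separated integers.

Step 1: leaves = {1,5,6,7,10,11}. Remove smallest leaf 1, emit neighbor 8.
Step 2: leaves = {5,6,7,8,10,11}. Remove smallest leaf 5, emit neighbor 4.
Step 3: leaves = {6,7,8,10,11}. Remove smallest leaf 6, emit neighbor 2.
Step 4: leaves = {7,8,10,11}. Remove smallest leaf 7, emit neighbor 2.
Step 5: leaves = {8,10,11}. Remove smallest leaf 8, emit neighbor 3.
Step 6: leaves = {3,10,11}. Remove smallest leaf 3, emit neighbor 9.
Step 7: leaves = {10,11}. Remove smallest leaf 10, emit neighbor 2.
Step 8: leaves = {2,11}. Remove smallest leaf 2, emit neighbor 4.
Step 9: leaves = {4,11}. Remove smallest leaf 4, emit neighbor 9.
Done: 2 vertices remain (9, 11). Sequence = [8 4 2 2 3 9 2 4 9]

Answer: 8 4 2 2 3 9 2 4 9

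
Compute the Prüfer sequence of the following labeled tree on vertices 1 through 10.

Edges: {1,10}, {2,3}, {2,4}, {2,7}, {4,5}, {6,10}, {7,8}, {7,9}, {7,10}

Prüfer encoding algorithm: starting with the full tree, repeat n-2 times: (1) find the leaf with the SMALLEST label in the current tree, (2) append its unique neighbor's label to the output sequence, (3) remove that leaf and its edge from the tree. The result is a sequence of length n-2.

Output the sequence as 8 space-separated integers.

Step 1: leaves = {1,3,5,6,8,9}. Remove smallest leaf 1, emit neighbor 10.
Step 2: leaves = {3,5,6,8,9}. Remove smallest leaf 3, emit neighbor 2.
Step 3: leaves = {5,6,8,9}. Remove smallest leaf 5, emit neighbor 4.
Step 4: leaves = {4,6,8,9}. Remove smallest leaf 4, emit neighbor 2.
Step 5: leaves = {2,6,8,9}. Remove smallest leaf 2, emit neighbor 7.
Step 6: leaves = {6,8,9}. Remove smallest leaf 6, emit neighbor 10.
Step 7: leaves = {8,9,10}. Remove smallest leaf 8, emit neighbor 7.
Step 8: leaves = {9,10}. Remove smallest leaf 9, emit neighbor 7.
Done: 2 vertices remain (7, 10). Sequence = [10 2 4 2 7 10 7 7]

Answer: 10 2 4 2 7 10 7 7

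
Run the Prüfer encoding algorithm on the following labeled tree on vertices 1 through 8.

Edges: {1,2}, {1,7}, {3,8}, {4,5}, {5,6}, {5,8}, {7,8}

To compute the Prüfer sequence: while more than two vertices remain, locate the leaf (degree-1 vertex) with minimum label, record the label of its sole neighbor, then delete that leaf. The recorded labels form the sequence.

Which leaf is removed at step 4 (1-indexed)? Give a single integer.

Step 1: current leaves = {2,3,4,6}. Remove leaf 2 (neighbor: 1).
Step 2: current leaves = {1,3,4,6}. Remove leaf 1 (neighbor: 7).
Step 3: current leaves = {3,4,6,7}. Remove leaf 3 (neighbor: 8).
Step 4: current leaves = {4,6,7}. Remove leaf 4 (neighbor: 5).

Answer: 4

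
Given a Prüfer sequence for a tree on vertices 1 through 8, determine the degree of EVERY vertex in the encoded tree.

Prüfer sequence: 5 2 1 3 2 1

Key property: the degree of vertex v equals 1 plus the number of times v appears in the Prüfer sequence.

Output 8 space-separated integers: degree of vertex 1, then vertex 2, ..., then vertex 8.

Answer: 3 3 2 1 2 1 1 1

Derivation:
p_1 = 5: count[5] becomes 1
p_2 = 2: count[2] becomes 1
p_3 = 1: count[1] becomes 1
p_4 = 3: count[3] becomes 1
p_5 = 2: count[2] becomes 2
p_6 = 1: count[1] becomes 2
Degrees (1 + count): deg[1]=1+2=3, deg[2]=1+2=3, deg[3]=1+1=2, deg[4]=1+0=1, deg[5]=1+1=2, deg[6]=1+0=1, deg[7]=1+0=1, deg[8]=1+0=1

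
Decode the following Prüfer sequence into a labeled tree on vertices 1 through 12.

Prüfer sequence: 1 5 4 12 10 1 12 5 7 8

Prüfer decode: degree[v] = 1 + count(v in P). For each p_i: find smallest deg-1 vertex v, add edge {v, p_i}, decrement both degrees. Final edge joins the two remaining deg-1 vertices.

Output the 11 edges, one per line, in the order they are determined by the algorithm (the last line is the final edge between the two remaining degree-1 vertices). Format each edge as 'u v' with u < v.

Answer: 1 2
3 5
4 6
4 12
9 10
1 10
1 12
5 11
5 7
7 8
8 12

Derivation:
Initial degrees: {1:3, 2:1, 3:1, 4:2, 5:3, 6:1, 7:2, 8:2, 9:1, 10:2, 11:1, 12:3}
Step 1: smallest deg-1 vertex = 2, p_1 = 1. Add edge {1,2}. Now deg[2]=0, deg[1]=2.
Step 2: smallest deg-1 vertex = 3, p_2 = 5. Add edge {3,5}. Now deg[3]=0, deg[5]=2.
Step 3: smallest deg-1 vertex = 6, p_3 = 4. Add edge {4,6}. Now deg[6]=0, deg[4]=1.
Step 4: smallest deg-1 vertex = 4, p_4 = 12. Add edge {4,12}. Now deg[4]=0, deg[12]=2.
Step 5: smallest deg-1 vertex = 9, p_5 = 10. Add edge {9,10}. Now deg[9]=0, deg[10]=1.
Step 6: smallest deg-1 vertex = 10, p_6 = 1. Add edge {1,10}. Now deg[10]=0, deg[1]=1.
Step 7: smallest deg-1 vertex = 1, p_7 = 12. Add edge {1,12}. Now deg[1]=0, deg[12]=1.
Step 8: smallest deg-1 vertex = 11, p_8 = 5. Add edge {5,11}. Now deg[11]=0, deg[5]=1.
Step 9: smallest deg-1 vertex = 5, p_9 = 7. Add edge {5,7}. Now deg[5]=0, deg[7]=1.
Step 10: smallest deg-1 vertex = 7, p_10 = 8. Add edge {7,8}. Now deg[7]=0, deg[8]=1.
Final: two remaining deg-1 vertices are 8, 12. Add edge {8,12}.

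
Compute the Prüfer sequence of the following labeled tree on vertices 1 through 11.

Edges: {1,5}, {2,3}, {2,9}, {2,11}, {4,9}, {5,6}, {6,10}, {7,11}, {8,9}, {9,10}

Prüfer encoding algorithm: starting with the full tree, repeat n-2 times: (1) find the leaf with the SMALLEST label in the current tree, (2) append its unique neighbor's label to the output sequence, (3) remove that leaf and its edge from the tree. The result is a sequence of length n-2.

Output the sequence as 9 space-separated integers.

Step 1: leaves = {1,3,4,7,8}. Remove smallest leaf 1, emit neighbor 5.
Step 2: leaves = {3,4,5,7,8}. Remove smallest leaf 3, emit neighbor 2.
Step 3: leaves = {4,5,7,8}. Remove smallest leaf 4, emit neighbor 9.
Step 4: leaves = {5,7,8}. Remove smallest leaf 5, emit neighbor 6.
Step 5: leaves = {6,7,8}. Remove smallest leaf 6, emit neighbor 10.
Step 6: leaves = {7,8,10}. Remove smallest leaf 7, emit neighbor 11.
Step 7: leaves = {8,10,11}. Remove smallest leaf 8, emit neighbor 9.
Step 8: leaves = {10,11}. Remove smallest leaf 10, emit neighbor 9.
Step 9: leaves = {9,11}. Remove smallest leaf 9, emit neighbor 2.
Done: 2 vertices remain (2, 11). Sequence = [5 2 9 6 10 11 9 9 2]

Answer: 5 2 9 6 10 11 9 9 2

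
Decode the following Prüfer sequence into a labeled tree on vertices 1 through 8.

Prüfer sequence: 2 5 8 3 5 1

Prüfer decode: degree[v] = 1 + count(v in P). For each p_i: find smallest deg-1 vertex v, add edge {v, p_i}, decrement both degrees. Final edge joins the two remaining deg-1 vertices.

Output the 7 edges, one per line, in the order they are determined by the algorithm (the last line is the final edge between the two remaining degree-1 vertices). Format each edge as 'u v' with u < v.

Initial degrees: {1:2, 2:2, 3:2, 4:1, 5:3, 6:1, 7:1, 8:2}
Step 1: smallest deg-1 vertex = 4, p_1 = 2. Add edge {2,4}. Now deg[4]=0, deg[2]=1.
Step 2: smallest deg-1 vertex = 2, p_2 = 5. Add edge {2,5}. Now deg[2]=0, deg[5]=2.
Step 3: smallest deg-1 vertex = 6, p_3 = 8. Add edge {6,8}. Now deg[6]=0, deg[8]=1.
Step 4: smallest deg-1 vertex = 7, p_4 = 3. Add edge {3,7}. Now deg[7]=0, deg[3]=1.
Step 5: smallest deg-1 vertex = 3, p_5 = 5. Add edge {3,5}. Now deg[3]=0, deg[5]=1.
Step 6: smallest deg-1 vertex = 5, p_6 = 1. Add edge {1,5}. Now deg[5]=0, deg[1]=1.
Final: two remaining deg-1 vertices are 1, 8. Add edge {1,8}.

Answer: 2 4
2 5
6 8
3 7
3 5
1 5
1 8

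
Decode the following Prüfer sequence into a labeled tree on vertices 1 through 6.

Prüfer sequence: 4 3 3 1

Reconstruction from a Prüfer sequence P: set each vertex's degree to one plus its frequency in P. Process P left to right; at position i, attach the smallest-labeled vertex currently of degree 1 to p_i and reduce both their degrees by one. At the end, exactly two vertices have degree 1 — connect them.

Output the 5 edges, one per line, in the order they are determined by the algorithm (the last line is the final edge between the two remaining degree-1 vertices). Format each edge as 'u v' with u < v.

Initial degrees: {1:2, 2:1, 3:3, 4:2, 5:1, 6:1}
Step 1: smallest deg-1 vertex = 2, p_1 = 4. Add edge {2,4}. Now deg[2]=0, deg[4]=1.
Step 2: smallest deg-1 vertex = 4, p_2 = 3. Add edge {3,4}. Now deg[4]=0, deg[3]=2.
Step 3: smallest deg-1 vertex = 5, p_3 = 3. Add edge {3,5}. Now deg[5]=0, deg[3]=1.
Step 4: smallest deg-1 vertex = 3, p_4 = 1. Add edge {1,3}. Now deg[3]=0, deg[1]=1.
Final: two remaining deg-1 vertices are 1, 6. Add edge {1,6}.

Answer: 2 4
3 4
3 5
1 3
1 6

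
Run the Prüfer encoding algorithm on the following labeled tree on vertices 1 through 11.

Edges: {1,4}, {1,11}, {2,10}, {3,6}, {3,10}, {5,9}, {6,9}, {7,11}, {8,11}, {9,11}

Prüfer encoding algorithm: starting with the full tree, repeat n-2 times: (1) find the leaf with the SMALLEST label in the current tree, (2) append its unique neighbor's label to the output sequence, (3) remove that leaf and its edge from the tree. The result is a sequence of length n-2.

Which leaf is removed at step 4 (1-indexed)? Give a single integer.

Step 1: current leaves = {2,4,5,7,8}. Remove leaf 2 (neighbor: 10).
Step 2: current leaves = {4,5,7,8,10}. Remove leaf 4 (neighbor: 1).
Step 3: current leaves = {1,5,7,8,10}. Remove leaf 1 (neighbor: 11).
Step 4: current leaves = {5,7,8,10}. Remove leaf 5 (neighbor: 9).

Answer: 5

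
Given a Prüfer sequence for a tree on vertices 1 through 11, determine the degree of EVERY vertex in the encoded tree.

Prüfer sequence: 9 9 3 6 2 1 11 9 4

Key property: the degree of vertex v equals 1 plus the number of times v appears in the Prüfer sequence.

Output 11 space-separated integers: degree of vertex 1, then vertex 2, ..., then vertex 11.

Answer: 2 2 2 2 1 2 1 1 4 1 2

Derivation:
p_1 = 9: count[9] becomes 1
p_2 = 9: count[9] becomes 2
p_3 = 3: count[3] becomes 1
p_4 = 6: count[6] becomes 1
p_5 = 2: count[2] becomes 1
p_6 = 1: count[1] becomes 1
p_7 = 11: count[11] becomes 1
p_8 = 9: count[9] becomes 3
p_9 = 4: count[4] becomes 1
Degrees (1 + count): deg[1]=1+1=2, deg[2]=1+1=2, deg[3]=1+1=2, deg[4]=1+1=2, deg[5]=1+0=1, deg[6]=1+1=2, deg[7]=1+0=1, deg[8]=1+0=1, deg[9]=1+3=4, deg[10]=1+0=1, deg[11]=1+1=2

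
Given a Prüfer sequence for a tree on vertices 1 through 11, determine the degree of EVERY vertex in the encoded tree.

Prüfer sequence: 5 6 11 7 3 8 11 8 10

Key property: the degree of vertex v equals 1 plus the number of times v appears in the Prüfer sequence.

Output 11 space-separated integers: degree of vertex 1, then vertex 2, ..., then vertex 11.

p_1 = 5: count[5] becomes 1
p_2 = 6: count[6] becomes 1
p_3 = 11: count[11] becomes 1
p_4 = 7: count[7] becomes 1
p_5 = 3: count[3] becomes 1
p_6 = 8: count[8] becomes 1
p_7 = 11: count[11] becomes 2
p_8 = 8: count[8] becomes 2
p_9 = 10: count[10] becomes 1
Degrees (1 + count): deg[1]=1+0=1, deg[2]=1+0=1, deg[3]=1+1=2, deg[4]=1+0=1, deg[5]=1+1=2, deg[6]=1+1=2, deg[7]=1+1=2, deg[8]=1+2=3, deg[9]=1+0=1, deg[10]=1+1=2, deg[11]=1+2=3

Answer: 1 1 2 1 2 2 2 3 1 2 3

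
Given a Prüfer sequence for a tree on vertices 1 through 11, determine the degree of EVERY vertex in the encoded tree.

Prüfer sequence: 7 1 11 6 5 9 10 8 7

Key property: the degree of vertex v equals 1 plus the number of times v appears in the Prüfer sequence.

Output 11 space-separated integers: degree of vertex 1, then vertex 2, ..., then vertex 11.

p_1 = 7: count[7] becomes 1
p_2 = 1: count[1] becomes 1
p_3 = 11: count[11] becomes 1
p_4 = 6: count[6] becomes 1
p_5 = 5: count[5] becomes 1
p_6 = 9: count[9] becomes 1
p_7 = 10: count[10] becomes 1
p_8 = 8: count[8] becomes 1
p_9 = 7: count[7] becomes 2
Degrees (1 + count): deg[1]=1+1=2, deg[2]=1+0=1, deg[3]=1+0=1, deg[4]=1+0=1, deg[5]=1+1=2, deg[6]=1+1=2, deg[7]=1+2=3, deg[8]=1+1=2, deg[9]=1+1=2, deg[10]=1+1=2, deg[11]=1+1=2

Answer: 2 1 1 1 2 2 3 2 2 2 2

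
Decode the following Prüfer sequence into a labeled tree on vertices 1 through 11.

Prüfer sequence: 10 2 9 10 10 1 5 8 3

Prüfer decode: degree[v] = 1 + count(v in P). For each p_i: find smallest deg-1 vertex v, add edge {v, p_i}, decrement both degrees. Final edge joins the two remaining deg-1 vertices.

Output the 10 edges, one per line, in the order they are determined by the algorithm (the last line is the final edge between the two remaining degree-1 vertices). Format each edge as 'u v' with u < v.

Answer: 4 10
2 6
2 9
7 10
9 10
1 10
1 5
5 8
3 8
3 11

Derivation:
Initial degrees: {1:2, 2:2, 3:2, 4:1, 5:2, 6:1, 7:1, 8:2, 9:2, 10:4, 11:1}
Step 1: smallest deg-1 vertex = 4, p_1 = 10. Add edge {4,10}. Now deg[4]=0, deg[10]=3.
Step 2: smallest deg-1 vertex = 6, p_2 = 2. Add edge {2,6}. Now deg[6]=0, deg[2]=1.
Step 3: smallest deg-1 vertex = 2, p_3 = 9. Add edge {2,9}. Now deg[2]=0, deg[9]=1.
Step 4: smallest deg-1 vertex = 7, p_4 = 10. Add edge {7,10}. Now deg[7]=0, deg[10]=2.
Step 5: smallest deg-1 vertex = 9, p_5 = 10. Add edge {9,10}. Now deg[9]=0, deg[10]=1.
Step 6: smallest deg-1 vertex = 10, p_6 = 1. Add edge {1,10}. Now deg[10]=0, deg[1]=1.
Step 7: smallest deg-1 vertex = 1, p_7 = 5. Add edge {1,5}. Now deg[1]=0, deg[5]=1.
Step 8: smallest deg-1 vertex = 5, p_8 = 8. Add edge {5,8}. Now deg[5]=0, deg[8]=1.
Step 9: smallest deg-1 vertex = 8, p_9 = 3. Add edge {3,8}. Now deg[8]=0, deg[3]=1.
Final: two remaining deg-1 vertices are 3, 11. Add edge {3,11}.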